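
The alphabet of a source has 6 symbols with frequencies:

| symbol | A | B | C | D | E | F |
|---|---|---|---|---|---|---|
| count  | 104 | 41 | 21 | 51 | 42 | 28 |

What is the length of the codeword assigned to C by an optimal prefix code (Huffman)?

Build the tree from the bottom:
combine C(21), F(28) → 49
combine B(41), E(42) → 83
combine 49, D(51) → 100
combine 83, 100 → 183
combine A(104), 183 → 287
C's leaf is at depth 4, giving a 4-bit codeword.

4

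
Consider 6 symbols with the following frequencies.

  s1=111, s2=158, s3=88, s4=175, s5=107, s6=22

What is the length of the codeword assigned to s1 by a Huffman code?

Repeatedly merge the two smallest:
s6(22) + s3(88) → 110
s5(107) + 110 → 217
s1(111) + s2(158) → 269
s4(175) + 217 → 392
269 + 392 → 661
The subtree containing s1 is merged 2 times, so code length = 2.

2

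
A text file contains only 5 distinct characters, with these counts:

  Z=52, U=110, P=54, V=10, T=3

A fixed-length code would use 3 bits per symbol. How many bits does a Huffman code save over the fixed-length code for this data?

261

Fixed-length: 3 bits × 229 symbols = 687 bits.
Huffman merges:
combine T(3), V(10) → 13
combine 13, Z(52) → 65
combine P(54), 65 → 119
combine U(110), 119 → 229
Huffman total = 13 + 65 + 119 + 229 = 426 bits.
Saving = 687 − 426 = 261 bits.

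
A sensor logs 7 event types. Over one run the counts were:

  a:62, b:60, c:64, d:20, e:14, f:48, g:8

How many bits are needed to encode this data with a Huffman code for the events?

706

Greedily combine the two least-frequent nodes:
merge g(8) and e(14): 22
merge d(20) and 22: 42
merge 42 and f(48): 90
merge b(60) and a(62): 122
merge c(64) and 90: 154
merge 122 and 154: 276
Each symbol's bit-cost is frequency × depth; summing gives 706 bits (equivalently 22 + 42 + 90 + 122 + 154 + 276).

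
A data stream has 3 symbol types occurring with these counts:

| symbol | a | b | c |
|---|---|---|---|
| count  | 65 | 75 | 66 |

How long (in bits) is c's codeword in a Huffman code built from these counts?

2

Repeatedly merge the two smallest:
merge a(65) and c(66): 131
merge b(75) and 131: 206
The subtree containing c is merged 2 times, so code length = 2.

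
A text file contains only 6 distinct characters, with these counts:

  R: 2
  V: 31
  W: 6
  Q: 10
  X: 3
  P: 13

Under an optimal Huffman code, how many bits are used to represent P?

Repeatedly merge the two smallest:
combine R(2), X(3) → 5
combine 5, W(6) → 11
combine Q(10), 11 → 21
combine P(13), 21 → 34
combine V(31), 34 → 65
P sits 2 levels below the root, so its codeword is 2 bits.

2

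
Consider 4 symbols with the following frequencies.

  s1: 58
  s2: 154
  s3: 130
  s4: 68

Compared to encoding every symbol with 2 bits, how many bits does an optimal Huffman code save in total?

Fixed-length: 2 bits × 410 symbols = 820 bits.
Huffman merges:
combine s1(58), s4(68) → 126
combine 126, s3(130) → 256
combine s2(154), 256 → 410
Huffman total = 126 + 256 + 410 = 792 bits.
Saving = 820 − 792 = 28 bits.

28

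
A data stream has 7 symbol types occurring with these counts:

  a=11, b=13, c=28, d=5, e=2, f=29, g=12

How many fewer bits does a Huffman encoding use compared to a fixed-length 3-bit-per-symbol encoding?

50

Fixed-length: 3 bits × 100 symbols = 300 bits.
Huffman merges:
e(2) + d(5) → 7
7 + a(11) → 18
g(12) + b(13) → 25
18 + 25 → 43
c(28) + f(29) → 57
43 + 57 → 100
Huffman total = 7 + 18 + 25 + 43 + 57 + 100 = 250 bits.
Saving = 300 − 250 = 50 bits.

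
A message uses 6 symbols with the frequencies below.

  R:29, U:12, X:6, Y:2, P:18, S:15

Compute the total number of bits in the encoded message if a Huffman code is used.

Greedily combine the two least-frequent nodes:
combine Y(2), X(6) → 8
combine 8, U(12) → 20
combine S(15), P(18) → 33
combine 20, R(29) → 49
combine 33, 49 → 82
The encoded length is the sum of every internal node's weight: 8 + 20 + 33 + 49 + 82 = 192 bits.

192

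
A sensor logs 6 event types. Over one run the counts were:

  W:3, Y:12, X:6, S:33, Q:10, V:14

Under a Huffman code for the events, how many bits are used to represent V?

Huffman merges, smallest pair first:
W(3) + X(6) → 9
9 + Q(10) → 19
Y(12) + V(14) → 26
19 + 26 → 45
S(33) + 45 → 78
V sits 3 levels below the root, so its codeword is 3 bits.

3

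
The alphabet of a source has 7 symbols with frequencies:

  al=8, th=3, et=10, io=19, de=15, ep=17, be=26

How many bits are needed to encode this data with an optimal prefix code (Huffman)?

260

Build the Huffman tree bottom-up:
combine th(3), al(8) → 11
combine et(10), 11 → 21
combine de(15), ep(17) → 32
combine io(19), 21 → 40
combine be(26), 32 → 58
combine 40, 58 → 98
Each symbol's bit-cost is frequency × depth; summing gives 260 bits (equivalently 11 + 21 + 32 + 40 + 58 + 98).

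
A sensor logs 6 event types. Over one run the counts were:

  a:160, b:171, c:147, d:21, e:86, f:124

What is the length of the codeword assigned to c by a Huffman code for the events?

2

Build the tree from the bottom:
merge d(21) and e(86): 107
merge 107 and f(124): 231
merge c(147) and a(160): 307
merge b(171) and 231: 402
merge 307 and 402: 709
The subtree containing c is merged 2 times, so code length = 2.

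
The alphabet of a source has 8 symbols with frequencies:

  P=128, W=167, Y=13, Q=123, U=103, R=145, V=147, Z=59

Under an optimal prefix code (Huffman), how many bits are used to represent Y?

Build the tree from the bottom:
merge Y(13) and Z(59): 72
merge 72 and U(103): 175
merge Q(123) and P(128): 251
merge R(145) and V(147): 292
merge W(167) and 175: 342
merge 251 and 292: 543
merge 342 and 543: 885
The subtree containing Y is merged 4 times, so code length = 4.

4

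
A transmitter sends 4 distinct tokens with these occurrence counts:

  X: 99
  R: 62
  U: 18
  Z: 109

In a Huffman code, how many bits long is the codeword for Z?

Huffman merges, smallest pair first:
merge U(18) and R(62): 80
merge 80 and X(99): 179
merge Z(109) and 179: 288
Z is a child of the root — depth 1, so its codeword is a single bit.

1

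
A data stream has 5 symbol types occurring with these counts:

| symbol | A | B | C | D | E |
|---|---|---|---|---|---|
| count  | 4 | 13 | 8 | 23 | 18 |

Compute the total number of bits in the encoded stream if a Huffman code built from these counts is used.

Merge the two smallest weights repeatedly:
combine A(4), C(8) → 12
combine 12, B(13) → 25
combine E(18), D(23) → 41
combine 25, 41 → 66
Total encoded bits = sum of merged weights = 12 + 25 + 41 + 66 = 144.

144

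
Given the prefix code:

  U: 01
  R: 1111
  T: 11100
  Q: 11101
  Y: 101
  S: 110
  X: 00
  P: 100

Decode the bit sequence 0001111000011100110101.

XUTXTSY

Read left to right; each codeword is recognised as soon as it completes (prefix code):
  00→X | 01→U | 11100→T | 00→X | 11100→T | 110→S | 101→Y
Decoded message: XUTXTSY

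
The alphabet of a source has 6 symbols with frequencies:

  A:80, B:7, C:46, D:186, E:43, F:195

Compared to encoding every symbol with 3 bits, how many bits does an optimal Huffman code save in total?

430

Fixed-length: 3 bits × 557 symbols = 1671 bits.
Huffman merges:
combine B(7), E(43) → 50
combine C(46), 50 → 96
combine A(80), 96 → 176
combine 176, D(186) → 362
combine F(195), 362 → 557
Huffman total = 50 + 96 + 176 + 362 + 557 = 1241 bits.
Saving = 1671 − 1241 = 430 bits.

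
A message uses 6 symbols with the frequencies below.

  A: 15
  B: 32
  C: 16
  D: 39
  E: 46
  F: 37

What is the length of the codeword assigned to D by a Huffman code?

2

Huffman merges, smallest pair first:
combine A(15), C(16) → 31
combine 31, B(32) → 63
combine F(37), D(39) → 76
combine E(46), 63 → 109
combine 76, 109 → 185
D sits 2 levels below the root, so its codeword is 2 bits.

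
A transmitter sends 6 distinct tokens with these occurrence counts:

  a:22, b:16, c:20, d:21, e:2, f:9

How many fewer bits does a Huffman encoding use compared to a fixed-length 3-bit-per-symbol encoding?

52

Fixed-length: 3 bits × 90 symbols = 270 bits.
Huffman merges:
merge e(2) and f(9): 11
merge 11 and b(16): 27
merge c(20) and d(21): 41
merge a(22) and 27: 49
merge 41 and 49: 90
Huffman total = 11 + 27 + 41 + 49 + 90 = 218 bits.
Saving = 270 − 218 = 52 bits.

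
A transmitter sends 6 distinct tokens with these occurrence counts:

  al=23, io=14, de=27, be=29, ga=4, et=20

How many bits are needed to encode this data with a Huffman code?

Merge the two smallest weights repeatedly:
merge ga(4) and io(14): 18
merge 18 and et(20): 38
merge al(23) and de(27): 50
merge be(29) and 38: 67
merge 50 and 67: 117
Each symbol's bit-cost is frequency × depth; summing gives 290 bits (equivalently 18 + 38 + 50 + 67 + 117).

290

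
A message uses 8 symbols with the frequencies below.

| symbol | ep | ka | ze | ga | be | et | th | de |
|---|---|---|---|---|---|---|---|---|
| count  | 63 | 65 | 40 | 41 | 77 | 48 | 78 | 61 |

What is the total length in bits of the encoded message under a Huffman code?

1419

Merge the two smallest weights repeatedly:
ze(40) + ga(41) → 81
et(48) + de(61) → 109
ep(63) + ka(65) → 128
be(77) + th(78) → 155
81 + 109 → 190
128 + 155 → 283
190 + 283 → 473
Each symbol's bit-cost is frequency × depth; summing gives 1419 bits (equivalently 81 + 109 + 128 + 155 + 190 + 283 + 473).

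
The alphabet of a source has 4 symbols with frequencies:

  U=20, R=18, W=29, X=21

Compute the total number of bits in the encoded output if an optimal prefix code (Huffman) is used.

176

Build the Huffman tree bottom-up:
R(18) + U(20) → 38
X(21) + W(29) → 50
38 + 50 → 88
The encoded length is the sum of every internal node's weight: 38 + 50 + 88 = 176 bits.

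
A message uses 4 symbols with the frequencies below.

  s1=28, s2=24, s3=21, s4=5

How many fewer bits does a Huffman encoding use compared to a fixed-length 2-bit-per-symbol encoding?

2

Fixed-length: 2 bits × 78 symbols = 156 bits.
Huffman merges:
merge s4(5) and s3(21): 26
merge s2(24) and 26: 50
merge s1(28) and 50: 78
Huffman total = 26 + 50 + 78 = 154 bits.
Saving = 156 − 154 = 2 bits.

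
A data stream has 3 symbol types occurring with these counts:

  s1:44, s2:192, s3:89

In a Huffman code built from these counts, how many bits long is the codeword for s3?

Huffman merges, smallest pair first:
merge s1(44) and s3(89): 133
merge 133 and s2(192): 325
The subtree containing s3 is merged 2 times, so code length = 2.

2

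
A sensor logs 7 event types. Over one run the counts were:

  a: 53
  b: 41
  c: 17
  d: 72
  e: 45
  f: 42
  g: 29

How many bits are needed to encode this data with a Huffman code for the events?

Greedily combine the two least-frequent nodes:
combine c(17), g(29) → 46
combine b(41), f(42) → 83
combine e(45), 46 → 91
combine a(53), d(72) → 125
combine 83, 91 → 174
combine 125, 174 → 299
The encoded length is the sum of every internal node's weight: 46 + 83 + 91 + 125 + 174 + 299 = 818 bits.

818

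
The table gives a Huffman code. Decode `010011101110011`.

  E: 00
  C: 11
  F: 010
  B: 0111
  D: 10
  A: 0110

Read left to right; each codeword is recognised as soon as it completes (prefix code):
  010→F | 0111→B | 0111→B | 00→E | 11→C
Decoded message: FBBEC

FBBEC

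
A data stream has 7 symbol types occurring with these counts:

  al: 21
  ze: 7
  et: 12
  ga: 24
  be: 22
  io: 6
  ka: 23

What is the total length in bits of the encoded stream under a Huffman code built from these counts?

311

Greedily combine the two least-frequent nodes:
combine io(6), ze(7) → 13
combine et(12), 13 → 25
combine al(21), be(22) → 43
combine ka(23), ga(24) → 47
combine 25, 43 → 68
combine 47, 68 → 115
Each symbol's bit-cost is frequency × depth; summing gives 311 bits (equivalently 13 + 25 + 43 + 47 + 68 + 115).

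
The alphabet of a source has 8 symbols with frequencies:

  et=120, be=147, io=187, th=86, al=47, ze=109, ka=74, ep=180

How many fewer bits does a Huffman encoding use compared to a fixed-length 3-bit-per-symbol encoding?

Fixed-length: 3 bits × 950 symbols = 2850 bits.
Huffman merges:
merge al(47) and ka(74): 121
merge th(86) and ze(109): 195
merge et(120) and 121: 241
merge be(147) and ep(180): 327
merge io(187) and 195: 382
merge 241 and 327: 568
merge 382 and 568: 950
Huffman total = 121 + 195 + 241 + 327 + 382 + 568 + 950 = 2784 bits.
Saving = 2850 − 2784 = 66 bits.

66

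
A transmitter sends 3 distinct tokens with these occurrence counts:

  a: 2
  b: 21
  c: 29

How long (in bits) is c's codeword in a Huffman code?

Build the tree from the bottom:
merge a(2) and b(21): 23
merge 23 and c(29): 52
c is merged only at the final step, so code length = 1.

1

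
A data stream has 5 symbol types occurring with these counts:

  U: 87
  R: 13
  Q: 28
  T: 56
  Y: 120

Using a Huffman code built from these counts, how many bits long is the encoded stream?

Merge the two smallest weights repeatedly:
R(13) + Q(28) → 41
41 + T(56) → 97
U(87) + 97 → 184
Y(120) + 184 → 304
Each symbol's bit-cost is frequency × depth; summing gives 626 bits (equivalently 41 + 97 + 184 + 304).

626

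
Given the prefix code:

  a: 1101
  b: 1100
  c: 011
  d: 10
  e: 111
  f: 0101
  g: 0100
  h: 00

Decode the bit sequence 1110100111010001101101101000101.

Read left to right; each codeword is recognised as soon as it completes (prefix code):
  111→e | 0100→g | 111→e | 0100→g | 011→c | 011→c | 011→c | 0100→g | 0101→f
Decoded message: egegcccgf

egegcccgf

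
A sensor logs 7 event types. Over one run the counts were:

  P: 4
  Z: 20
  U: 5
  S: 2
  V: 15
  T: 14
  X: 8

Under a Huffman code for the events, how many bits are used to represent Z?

Huffman merges, smallest pair first:
merge S(2) and P(4): 6
merge U(5) and 6: 11
merge X(8) and 11: 19
merge T(14) and V(15): 29
merge 19 and Z(20): 39
merge 29 and 39: 68
Z sits 2 levels below the root, so its codeword is 2 bits.

2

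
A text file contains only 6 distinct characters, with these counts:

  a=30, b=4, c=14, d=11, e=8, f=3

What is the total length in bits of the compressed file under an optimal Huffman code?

157

Build the Huffman tree bottom-up:
merge f(3) and b(4): 7
merge 7 and e(8): 15
merge d(11) and c(14): 25
merge 15 and 25: 40
merge a(30) and 40: 70
The encoded length is the sum of every internal node's weight: 7 + 15 + 25 + 40 + 70 = 157 bits.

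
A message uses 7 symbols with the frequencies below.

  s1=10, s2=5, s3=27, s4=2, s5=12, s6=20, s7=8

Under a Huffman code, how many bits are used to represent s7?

Repeatedly merge the two smallest:
merge s4(2) and s2(5): 7
merge 7 and s7(8): 15
merge s1(10) and s5(12): 22
merge 15 and s6(20): 35
merge 22 and s3(27): 49
merge 35 and 49: 84
The subtree containing s7 is merged 3 times, so code length = 3.

3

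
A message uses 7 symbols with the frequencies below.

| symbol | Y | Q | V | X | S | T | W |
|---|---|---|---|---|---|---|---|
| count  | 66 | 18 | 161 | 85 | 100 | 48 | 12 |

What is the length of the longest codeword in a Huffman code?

Merge the two lowest-weight nodes at each step:
merge W(12) and Q(18): 30
merge 30 and T(48): 78
merge Y(66) and 78: 144
merge X(85) and S(100): 185
merge 144 and V(161): 305
merge 185 and 305: 490
Maximum depth reached is 5.

5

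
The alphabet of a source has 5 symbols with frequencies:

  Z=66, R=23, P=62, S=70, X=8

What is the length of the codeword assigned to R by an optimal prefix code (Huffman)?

Repeatedly merge the two smallest:
X(8) + R(23) → 31
31 + P(62) → 93
Z(66) + S(70) → 136
93 + 136 → 229
R's leaf is at depth 3, giving a 3-bit codeword.

3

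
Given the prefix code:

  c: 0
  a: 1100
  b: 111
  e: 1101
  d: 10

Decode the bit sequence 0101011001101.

cddae

Read left to right; each codeword is recognised as soon as it completes (prefix code):
  0→c | 10→d | 10→d | 1100→a | 1101→e
Decoded message: cddae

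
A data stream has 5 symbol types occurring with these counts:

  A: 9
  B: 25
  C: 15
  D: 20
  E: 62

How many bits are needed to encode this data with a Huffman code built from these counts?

Greedily combine the two least-frequent nodes:
merge A(9) and C(15): 24
merge D(20) and 24: 44
merge B(25) and 44: 69
merge E(62) and 69: 131
The encoded length is the sum of every internal node's weight: 24 + 44 + 69 + 131 = 268 bits.

268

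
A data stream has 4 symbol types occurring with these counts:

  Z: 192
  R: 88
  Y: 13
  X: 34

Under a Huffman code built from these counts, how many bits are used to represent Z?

1

Repeatedly merge the two smallest:
merge Y(13) and X(34): 47
merge 47 and R(88): 135
merge 135 and Z(192): 327
Z is a child of the root — depth 1, so its codeword is a single bit.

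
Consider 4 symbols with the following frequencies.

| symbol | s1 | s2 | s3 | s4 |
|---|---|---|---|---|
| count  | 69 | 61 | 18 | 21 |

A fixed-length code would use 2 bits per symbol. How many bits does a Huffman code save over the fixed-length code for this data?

Fixed-length: 2 bits × 169 symbols = 338 bits.
Huffman merges:
merge s3(18) and s4(21): 39
merge 39 and s2(61): 100
merge s1(69) and 100: 169
Huffman total = 39 + 100 + 169 = 308 bits.
Saving = 338 − 308 = 30 bits.

30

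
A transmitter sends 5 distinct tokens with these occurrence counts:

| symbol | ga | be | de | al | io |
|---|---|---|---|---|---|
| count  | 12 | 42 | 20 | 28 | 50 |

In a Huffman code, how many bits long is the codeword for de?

Huffman merges, smallest pair first:
combine ga(12), de(20) → 32
combine al(28), 32 → 60
combine be(42), io(50) → 92
combine 60, 92 → 152
The subtree containing de is merged 3 times, so code length = 3.

3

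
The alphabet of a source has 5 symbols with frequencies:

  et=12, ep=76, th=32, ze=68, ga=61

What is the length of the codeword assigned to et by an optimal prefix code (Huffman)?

3

Repeatedly merge the two smallest:
et(12) + th(32) → 44
44 + ga(61) → 105
ze(68) + ep(76) → 144
105 + 144 → 249
et's leaf is at depth 3, giving a 3-bit codeword.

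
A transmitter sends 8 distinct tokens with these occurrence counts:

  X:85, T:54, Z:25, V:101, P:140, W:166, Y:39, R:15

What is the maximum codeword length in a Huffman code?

5

Merge the two lowest-weight nodes at each step:
combine R(15), Z(25) → 40
combine Y(39), 40 → 79
combine T(54), 79 → 133
combine X(85), V(101) → 186
combine 133, P(140) → 273
combine W(166), 186 → 352
combine 273, 352 → 625
The first pair merged (R, Z) ends up deepest, at depth 5.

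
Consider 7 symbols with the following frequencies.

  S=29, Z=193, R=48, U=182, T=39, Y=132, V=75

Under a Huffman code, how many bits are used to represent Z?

2

Repeatedly merge the two smallest:
merge S(29) and T(39): 68
merge R(48) and 68: 116
merge V(75) and 116: 191
merge Y(132) and U(182): 314
merge 191 and Z(193): 384
merge 314 and 384: 698
The subtree containing Z is merged 2 times, so code length = 2.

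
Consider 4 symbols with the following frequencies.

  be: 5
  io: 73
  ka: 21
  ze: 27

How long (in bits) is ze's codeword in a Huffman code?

Build the tree from the bottom:
combine be(5), ka(21) → 26
combine 26, ze(27) → 53
combine 53, io(73) → 126
ze's leaf is at depth 2, giving a 2-bit codeword.

2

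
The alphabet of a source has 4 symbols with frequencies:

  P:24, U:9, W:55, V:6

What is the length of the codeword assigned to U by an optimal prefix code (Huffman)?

3

Huffman merges, smallest pair first:
merge V(6) and U(9): 15
merge 15 and P(24): 39
merge 39 and W(55): 94
U sits 3 levels below the root, so its codeword is 3 bits.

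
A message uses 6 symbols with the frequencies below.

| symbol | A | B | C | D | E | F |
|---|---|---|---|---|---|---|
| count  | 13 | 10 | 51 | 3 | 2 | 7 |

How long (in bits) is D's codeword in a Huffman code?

Build the tree from the bottom:
combine E(2), D(3) → 5
combine 5, F(7) → 12
combine B(10), 12 → 22
combine A(13), 22 → 35
combine 35, C(51) → 86
The subtree containing D is merged 5 times, so code length = 5.

5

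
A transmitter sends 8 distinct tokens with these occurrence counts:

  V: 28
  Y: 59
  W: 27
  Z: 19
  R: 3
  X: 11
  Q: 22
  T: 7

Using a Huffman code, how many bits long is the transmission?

472

Merge the two smallest weights repeatedly:
R(3) + T(7) → 10
10 + X(11) → 21
Z(19) + 21 → 40
Q(22) + W(27) → 49
V(28) + 40 → 68
49 + Y(59) → 108
68 + 108 → 176
Each symbol's bit-cost is frequency × depth; summing gives 472 bits (equivalently 10 + 21 + 40 + 49 + 68 + 108 + 176).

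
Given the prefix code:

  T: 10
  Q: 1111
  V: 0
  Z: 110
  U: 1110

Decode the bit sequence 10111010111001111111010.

TUTUVQUT

Read left to right; each codeword is recognised as soon as it completes (prefix code):
  10→T | 1110→U | 10→T | 1110→U | 0→V | 1111→Q | 1110→U | 10→T
Decoded message: TUTUVQUT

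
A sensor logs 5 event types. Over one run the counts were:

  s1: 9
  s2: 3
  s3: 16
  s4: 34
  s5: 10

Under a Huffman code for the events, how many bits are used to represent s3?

Repeatedly merge the two smallest:
combine s2(3), s1(9) → 12
combine s5(10), 12 → 22
combine s3(16), 22 → 38
combine s4(34), 38 → 72
The subtree containing s3 is merged 2 times, so code length = 2.

2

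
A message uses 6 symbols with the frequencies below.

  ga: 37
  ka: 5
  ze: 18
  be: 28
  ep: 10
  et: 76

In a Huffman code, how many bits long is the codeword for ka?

5

Repeatedly merge the two smallest:
combine ka(5), ep(10) → 15
combine 15, ze(18) → 33
combine be(28), 33 → 61
combine ga(37), 61 → 98
combine et(76), 98 → 174
The subtree containing ka is merged 5 times, so code length = 5.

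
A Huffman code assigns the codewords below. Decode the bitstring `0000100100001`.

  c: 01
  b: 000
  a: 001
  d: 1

Read left to right; each codeword is recognised as soon as it completes (prefix code):
  000→b | 01→c | 001→a | 000→b | 01→c
Decoded message: bcabc

bcabc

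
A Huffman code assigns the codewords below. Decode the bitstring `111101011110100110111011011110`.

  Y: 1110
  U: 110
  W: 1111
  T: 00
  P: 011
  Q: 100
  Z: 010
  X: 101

WZWZPPXXY

Read left to right; each codeword is recognised as soon as it completes (prefix code):
  1111→W | 010→Z | 1111→W | 010→Z | 011→P | 011→P | 101→X | 101→X | 1110→Y
Decoded message: WZWZPPXXY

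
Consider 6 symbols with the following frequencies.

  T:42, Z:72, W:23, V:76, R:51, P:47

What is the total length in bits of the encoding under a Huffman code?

785

Merge the two smallest weights repeatedly:
merge W(23) and T(42): 65
merge P(47) and R(51): 98
merge 65 and Z(72): 137
merge V(76) and 98: 174
merge 137 and 174: 311
The encoded length is the sum of every internal node's weight: 65 + 98 + 137 + 174 + 311 = 785 bits.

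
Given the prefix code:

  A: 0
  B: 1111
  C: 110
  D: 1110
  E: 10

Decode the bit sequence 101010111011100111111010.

EEEDDABCE

Read left to right; each codeword is recognised as soon as it completes (prefix code):
  10→E | 10→E | 10→E | 1110→D | 1110→D | 0→A | 1111→B | 110→C | 10→E
Decoded message: EEEDDABCE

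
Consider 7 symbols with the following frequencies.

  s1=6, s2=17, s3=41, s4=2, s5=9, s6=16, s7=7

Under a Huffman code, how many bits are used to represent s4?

5

Build the tree from the bottom:
merge s4(2) and s1(6): 8
merge s7(7) and 8: 15
merge s5(9) and 15: 24
merge s6(16) and s2(17): 33
merge 24 and 33: 57
merge s3(41) and 57: 98
The subtree containing s4 is merged 5 times, so code length = 5.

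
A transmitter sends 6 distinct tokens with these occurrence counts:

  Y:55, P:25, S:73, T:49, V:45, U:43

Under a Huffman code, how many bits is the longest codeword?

3

Merge the two lowest-weight nodes at each step:
combine P(25), U(43) → 68
combine V(45), T(49) → 94
combine Y(55), 68 → 123
combine S(73), 94 → 167
combine 123, 167 → 290
Maximum depth reached is 3.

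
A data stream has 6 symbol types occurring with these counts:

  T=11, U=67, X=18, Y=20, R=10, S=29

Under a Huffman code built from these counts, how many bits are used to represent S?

Build the tree from the bottom:
merge R(10) and T(11): 21
merge X(18) and Y(20): 38
merge 21 and S(29): 50
merge 38 and 50: 88
merge U(67) and 88: 155
The subtree containing S is merged 3 times, so code length = 3.

3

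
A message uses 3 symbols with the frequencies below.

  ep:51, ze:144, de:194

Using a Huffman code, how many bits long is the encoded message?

584

Build the Huffman tree bottom-up:
combine ep(51), ze(144) → 195
combine de(194), 195 → 389
Each symbol's bit-cost is frequency × depth; summing gives 584 bits (equivalently 195 + 389).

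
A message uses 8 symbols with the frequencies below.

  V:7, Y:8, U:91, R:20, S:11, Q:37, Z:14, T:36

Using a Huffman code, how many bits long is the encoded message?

Build the Huffman tree bottom-up:
V(7) + Y(8) → 15
S(11) + Z(14) → 25
15 + R(20) → 35
25 + 35 → 60
T(36) + Q(37) → 73
60 + 73 → 133
U(91) + 133 → 224
Total encoded bits = sum of merged weights = 15 + 25 + 35 + 60 + 73 + 133 + 224 = 565.

565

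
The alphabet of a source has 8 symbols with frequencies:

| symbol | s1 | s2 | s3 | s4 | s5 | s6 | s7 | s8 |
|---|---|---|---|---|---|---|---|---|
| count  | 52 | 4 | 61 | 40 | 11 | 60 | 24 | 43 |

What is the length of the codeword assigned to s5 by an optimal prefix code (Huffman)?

Repeatedly merge the two smallest:
s2(4) + s5(11) → 15
15 + s7(24) → 39
39 + s4(40) → 79
s8(43) + s1(52) → 95
s6(60) + s3(61) → 121
79 + 95 → 174
121 + 174 → 295
s5 sits 5 levels below the root, so its codeword is 5 bits.

5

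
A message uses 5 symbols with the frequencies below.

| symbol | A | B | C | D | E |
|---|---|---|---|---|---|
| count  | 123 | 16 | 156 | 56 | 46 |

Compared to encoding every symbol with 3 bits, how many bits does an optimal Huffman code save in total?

373

Fixed-length: 3 bits × 397 symbols = 1191 bits.
Huffman merges:
merge B(16) and E(46): 62
merge D(56) and 62: 118
merge 118 and A(123): 241
merge C(156) and 241: 397
Huffman total = 62 + 118 + 241 + 397 = 818 bits.
Saving = 1191 − 818 = 373 bits.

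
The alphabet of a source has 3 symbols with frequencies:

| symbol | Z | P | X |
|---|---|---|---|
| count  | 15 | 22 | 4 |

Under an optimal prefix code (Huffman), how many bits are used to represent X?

Repeatedly merge the two smallest:
merge X(4) and Z(15): 19
merge 19 and P(22): 41
X sits 2 levels below the root, so its codeword is 2 bits.

2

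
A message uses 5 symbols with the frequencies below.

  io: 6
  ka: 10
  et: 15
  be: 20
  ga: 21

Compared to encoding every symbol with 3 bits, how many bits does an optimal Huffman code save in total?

Fixed-length: 3 bits × 72 symbols = 216 bits.
Huffman merges:
io(6) + ka(10) → 16
et(15) + 16 → 31
be(20) + ga(21) → 41
31 + 41 → 72
Huffman total = 16 + 31 + 41 + 72 = 160 bits.
Saving = 216 − 160 = 56 bits.

56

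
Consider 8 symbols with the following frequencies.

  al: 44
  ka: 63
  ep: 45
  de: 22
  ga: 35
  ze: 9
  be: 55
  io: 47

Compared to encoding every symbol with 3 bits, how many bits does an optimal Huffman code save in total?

Fixed-length: 3 bits × 320 symbols = 960 bits.
Huffman merges:
ze(9) + de(22) → 31
31 + ga(35) → 66
al(44) + ep(45) → 89
io(47) + be(55) → 102
ka(63) + 66 → 129
89 + 102 → 191
129 + 191 → 320
Huffman total = 31 + 66 + 89 + 102 + 129 + 191 + 320 = 928 bits.
Saving = 960 − 928 = 32 bits.

32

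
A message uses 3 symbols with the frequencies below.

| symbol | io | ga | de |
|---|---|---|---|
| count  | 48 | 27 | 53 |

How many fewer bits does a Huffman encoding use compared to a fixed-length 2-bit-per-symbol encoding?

53

Fixed-length: 2 bits × 128 symbols = 256 bits.
Huffman merges:
combine ga(27), io(48) → 75
combine de(53), 75 → 128
Huffman total = 75 + 128 = 203 bits.
Saving = 256 − 203 = 53 bits.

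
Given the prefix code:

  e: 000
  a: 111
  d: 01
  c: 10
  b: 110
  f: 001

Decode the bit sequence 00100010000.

Read left to right; each codeword is recognised as soon as it completes (prefix code):
  001→f | 000→e | 10→c | 000→e
Decoded message: fece

fece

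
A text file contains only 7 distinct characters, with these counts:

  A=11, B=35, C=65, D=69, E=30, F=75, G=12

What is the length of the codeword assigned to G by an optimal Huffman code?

5

Repeatedly merge the two smallest:
merge A(11) and G(12): 23
merge 23 and E(30): 53
merge B(35) and 53: 88
merge C(65) and D(69): 134
merge F(75) and 88: 163
merge 134 and 163: 297
G sits 5 levels below the root, so its codeword is 5 bits.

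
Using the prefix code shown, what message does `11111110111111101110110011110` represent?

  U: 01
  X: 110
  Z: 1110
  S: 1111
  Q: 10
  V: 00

SZSZZXUZ

Read left to right; each codeword is recognised as soon as it completes (prefix code):
  1111→S | 1110→Z | 1111→S | 1110→Z | 1110→Z | 110→X | 01→U | 1110→Z
Decoded message: SZSZZXUZ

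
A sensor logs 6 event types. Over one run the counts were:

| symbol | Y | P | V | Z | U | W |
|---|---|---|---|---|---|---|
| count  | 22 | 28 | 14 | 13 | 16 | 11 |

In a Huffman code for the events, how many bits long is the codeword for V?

3

Repeatedly merge the two smallest:
W(11) + Z(13) → 24
V(14) + U(16) → 30
Y(22) + 24 → 46
P(28) + 30 → 58
46 + 58 → 104
The subtree containing V is merged 3 times, so code length = 3.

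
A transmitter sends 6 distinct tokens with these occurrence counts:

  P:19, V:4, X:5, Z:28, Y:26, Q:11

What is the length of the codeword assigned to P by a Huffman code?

Repeatedly merge the two smallest:
combine V(4), X(5) → 9
combine 9, Q(11) → 20
combine P(19), 20 → 39
combine Y(26), Z(28) → 54
combine 39, 54 → 93
P sits 2 levels below the root, so its codeword is 2 bits.

2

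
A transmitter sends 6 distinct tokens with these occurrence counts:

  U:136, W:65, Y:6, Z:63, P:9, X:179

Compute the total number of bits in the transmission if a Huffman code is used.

973

Build the Huffman tree bottom-up:
merge Y(6) and P(9): 15
merge 15 and Z(63): 78
merge W(65) and 78: 143
merge U(136) and 143: 279
merge X(179) and 279: 458
The encoded length is the sum of every internal node's weight: 15 + 78 + 143 + 279 + 458 = 973 bits.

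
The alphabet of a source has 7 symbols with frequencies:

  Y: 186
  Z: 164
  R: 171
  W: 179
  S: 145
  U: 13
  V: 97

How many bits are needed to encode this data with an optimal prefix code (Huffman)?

2610

Greedily combine the two least-frequent nodes:
U(13) + V(97) → 110
110 + S(145) → 255
Z(164) + R(171) → 335
W(179) + Y(186) → 365
255 + 335 → 590
365 + 590 → 955
Each symbol's bit-cost is frequency × depth; summing gives 2610 bits (equivalently 110 + 255 + 335 + 365 + 590 + 955).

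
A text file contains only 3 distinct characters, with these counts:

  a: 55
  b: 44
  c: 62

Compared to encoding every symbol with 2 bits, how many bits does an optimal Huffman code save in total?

62

Fixed-length: 2 bits × 161 symbols = 322 bits.
Huffman merges:
merge b(44) and a(55): 99
merge c(62) and 99: 161
Huffman total = 99 + 161 = 260 bits.
Saving = 322 − 260 = 62 bits.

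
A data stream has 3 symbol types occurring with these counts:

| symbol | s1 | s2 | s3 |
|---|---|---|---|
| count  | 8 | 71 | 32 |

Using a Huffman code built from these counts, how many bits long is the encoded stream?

151

Greedily combine the two least-frequent nodes:
merge s1(8) and s3(32): 40
merge 40 and s2(71): 111
Total encoded bits = sum of merged weights = 40 + 111 = 151.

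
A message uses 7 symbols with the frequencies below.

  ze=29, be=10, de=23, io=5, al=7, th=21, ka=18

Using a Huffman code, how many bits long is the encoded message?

299

Greedily combine the two least-frequent nodes:
merge io(5) and al(7): 12
merge be(10) and 12: 22
merge ka(18) and th(21): 39
merge 22 and de(23): 45
merge ze(29) and 39: 68
merge 45 and 68: 113
The encoded length is the sum of every internal node's weight: 12 + 22 + 39 + 45 + 68 + 113 = 299 bits.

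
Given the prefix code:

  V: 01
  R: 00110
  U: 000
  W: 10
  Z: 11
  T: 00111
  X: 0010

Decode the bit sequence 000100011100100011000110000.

UWTXRRU

Read left to right; each codeword is recognised as soon as it completes (prefix code):
  000→U | 10→W | 00111→T | 0010→X | 00110→R | 00110→R | 000→U
Decoded message: UWTXRRU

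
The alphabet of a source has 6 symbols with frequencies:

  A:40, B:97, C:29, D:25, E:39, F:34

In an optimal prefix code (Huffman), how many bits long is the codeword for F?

Repeatedly merge the two smallest:
D(25) + C(29) → 54
F(34) + E(39) → 73
A(40) + 54 → 94
73 + 94 → 167
B(97) + 167 → 264
F's leaf is at depth 3, giving a 3-bit codeword.

3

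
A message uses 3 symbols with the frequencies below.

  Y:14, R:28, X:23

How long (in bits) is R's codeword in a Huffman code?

Huffman merges, smallest pair first:
combine Y(14), X(23) → 37
combine R(28), 37 → 65
R sits one level below the root: a 1-bit codeword.

1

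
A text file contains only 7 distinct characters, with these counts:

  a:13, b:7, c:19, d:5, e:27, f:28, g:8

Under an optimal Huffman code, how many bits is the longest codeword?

4

Merge the two lowest-weight nodes at each step:
d(5) + b(7) → 12
g(8) + 12 → 20
a(13) + c(19) → 32
20 + e(27) → 47
f(28) + 32 → 60
47 + 60 → 107
Maximum depth reached is 4.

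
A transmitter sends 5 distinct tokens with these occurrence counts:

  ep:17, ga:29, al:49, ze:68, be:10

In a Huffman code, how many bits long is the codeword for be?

Build the tree from the bottom:
combine be(10), ep(17) → 27
combine 27, ga(29) → 56
combine al(49), 56 → 105
combine ze(68), 105 → 173
The subtree containing be is merged 4 times, so code length = 4.

4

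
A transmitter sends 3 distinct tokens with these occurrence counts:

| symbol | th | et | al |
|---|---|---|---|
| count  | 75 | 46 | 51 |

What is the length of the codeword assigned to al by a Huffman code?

Repeatedly merge the two smallest:
combine et(46), al(51) → 97
combine th(75), 97 → 172
The subtree containing al is merged 2 times, so code length = 2.

2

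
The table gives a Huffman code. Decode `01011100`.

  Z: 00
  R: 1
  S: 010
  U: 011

Read left to right; each codeword is recognised as soon as it completes (prefix code):
  010→S | 1→R | 1→R | 1→R | 00→Z
Decoded message: SRRRZ

SRRRZ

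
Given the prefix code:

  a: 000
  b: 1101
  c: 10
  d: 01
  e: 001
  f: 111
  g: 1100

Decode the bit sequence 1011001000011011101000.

cgcabba

Read left to right; each codeword is recognised as soon as it completes (prefix code):
  10→c | 1100→g | 10→c | 000→a | 1101→b | 1101→b | 000→a
Decoded message: cgcabba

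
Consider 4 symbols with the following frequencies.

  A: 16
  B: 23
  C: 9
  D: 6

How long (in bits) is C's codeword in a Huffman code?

3

Repeatedly merge the two smallest:
merge D(6) and C(9): 15
merge 15 and A(16): 31
merge B(23) and 31: 54
C sits 3 levels below the root, so its codeword is 3 bits.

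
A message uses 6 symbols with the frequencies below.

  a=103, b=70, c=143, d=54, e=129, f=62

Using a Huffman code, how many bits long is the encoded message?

Greedily combine the two least-frequent nodes:
d(54) + f(62) → 116
b(70) + a(103) → 173
116 + e(129) → 245
c(143) + 173 → 316
245 + 316 → 561
The encoded length is the sum of every internal node's weight: 116 + 173 + 245 + 316 + 561 = 1411 bits.

1411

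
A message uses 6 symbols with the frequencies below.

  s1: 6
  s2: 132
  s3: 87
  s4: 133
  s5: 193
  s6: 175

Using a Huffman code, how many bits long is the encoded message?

1770

Greedily combine the two least-frequent nodes:
merge s1(6) and s3(87): 93
merge 93 and s2(132): 225
merge s4(133) and s6(175): 308
merge s5(193) and 225: 418
merge 308 and 418: 726
The encoded length is the sum of every internal node's weight: 93 + 225 + 308 + 418 + 726 = 1770 bits.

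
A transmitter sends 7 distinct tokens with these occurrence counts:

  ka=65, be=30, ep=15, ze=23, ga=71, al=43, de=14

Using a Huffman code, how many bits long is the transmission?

Merge the two smallest weights repeatedly:
combine de(14), ep(15) → 29
combine ze(23), 29 → 52
combine be(30), al(43) → 73
combine 52, ka(65) → 117
combine ga(71), 73 → 144
combine 117, 144 → 261
Total encoded bits = sum of merged weights = 29 + 52 + 73 + 117 + 144 + 261 = 676.

676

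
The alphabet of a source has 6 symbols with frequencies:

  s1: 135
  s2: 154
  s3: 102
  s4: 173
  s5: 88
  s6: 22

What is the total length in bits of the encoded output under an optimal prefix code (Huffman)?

Build the Huffman tree bottom-up:
combine s6(22), s5(88) → 110
combine s3(102), 110 → 212
combine s1(135), s2(154) → 289
combine s4(173), 212 → 385
combine 289, 385 → 674
Total encoded bits = sum of merged weights = 110 + 212 + 289 + 385 + 674 = 1670.

1670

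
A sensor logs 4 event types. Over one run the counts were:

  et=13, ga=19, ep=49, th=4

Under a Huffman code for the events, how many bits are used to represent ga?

2

Huffman merges, smallest pair first:
merge th(4) and et(13): 17
merge 17 and ga(19): 36
merge 36 and ep(49): 85
ga's leaf is at depth 2, giving a 2-bit codeword.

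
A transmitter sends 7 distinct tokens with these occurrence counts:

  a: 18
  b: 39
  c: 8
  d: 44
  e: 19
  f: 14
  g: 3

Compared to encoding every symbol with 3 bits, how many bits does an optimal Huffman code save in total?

72

Fixed-length: 3 bits × 145 symbols = 435 bits.
Huffman merges:
combine g(3), c(8) → 11
combine 11, f(14) → 25
combine a(18), e(19) → 37
combine 25, 37 → 62
combine b(39), d(44) → 83
combine 62, 83 → 145
Huffman total = 11 + 25 + 37 + 62 + 83 + 145 = 363 bits.
Saving = 435 − 363 = 72 bits.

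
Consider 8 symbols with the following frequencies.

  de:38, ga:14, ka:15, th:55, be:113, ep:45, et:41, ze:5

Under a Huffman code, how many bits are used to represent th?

2

Build the tree from the bottom:
merge ze(5) and ga(14): 19
merge ka(15) and 19: 34
merge 34 and de(38): 72
merge et(41) and ep(45): 86
merge th(55) and 72: 127
merge 86 and be(113): 199
merge 127 and 199: 326
th sits 2 levels below the root, so its codeword is 2 bits.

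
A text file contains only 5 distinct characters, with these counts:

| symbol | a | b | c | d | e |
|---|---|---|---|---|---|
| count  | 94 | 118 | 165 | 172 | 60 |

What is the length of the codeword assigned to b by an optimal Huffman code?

2

Huffman merges, smallest pair first:
combine e(60), a(94) → 154
combine b(118), 154 → 272
combine c(165), d(172) → 337
combine 272, 337 → 609
b sits 2 levels below the root, so its codeword is 2 bits.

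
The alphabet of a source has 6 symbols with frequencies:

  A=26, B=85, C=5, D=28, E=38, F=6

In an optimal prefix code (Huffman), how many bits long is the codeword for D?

Repeatedly merge the two smallest:
merge C(5) and F(6): 11
merge 11 and A(26): 37
merge D(28) and 37: 65
merge E(38) and 65: 103
merge B(85) and 103: 188
D sits 3 levels below the root, so its codeword is 3 bits.

3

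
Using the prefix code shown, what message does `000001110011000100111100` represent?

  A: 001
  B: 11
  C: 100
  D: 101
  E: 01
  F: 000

FABACEABC

Read left to right; each codeword is recognised as soon as it completes (prefix code):
  000→F | 001→A | 11→B | 001→A | 100→C | 01→E | 001→A | 11→B | 100→C
Decoded message: FABACEABC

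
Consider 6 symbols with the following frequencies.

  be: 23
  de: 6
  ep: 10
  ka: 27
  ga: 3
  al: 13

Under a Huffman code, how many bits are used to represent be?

Build the tree from the bottom:
merge ga(3) and de(6): 9
merge 9 and ep(10): 19
merge al(13) and 19: 32
merge be(23) and ka(27): 50
merge 32 and 50: 82
The subtree containing be is merged 2 times, so code length = 2.

2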